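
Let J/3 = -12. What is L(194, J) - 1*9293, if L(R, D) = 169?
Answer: -9124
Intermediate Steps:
J = -36 (J = 3*(-12) = -36)
L(194, J) - 1*9293 = 169 - 1*9293 = 169 - 9293 = -9124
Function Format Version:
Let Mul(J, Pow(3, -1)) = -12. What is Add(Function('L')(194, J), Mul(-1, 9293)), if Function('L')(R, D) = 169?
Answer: -9124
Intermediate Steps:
J = -36 (J = Mul(3, -12) = -36)
Add(Function('L')(194, J), Mul(-1, 9293)) = Add(169, Mul(-1, 9293)) = Add(169, -9293) = -9124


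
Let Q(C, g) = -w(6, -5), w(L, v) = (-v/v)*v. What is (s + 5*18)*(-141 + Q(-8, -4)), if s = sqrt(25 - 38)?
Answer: -13140 - 146*I*sqrt(13) ≈ -13140.0 - 526.41*I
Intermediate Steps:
w(L, v) = -v (w(L, v) = (-1*1)*v = -v)
s = I*sqrt(13) (s = sqrt(-13) = I*sqrt(13) ≈ 3.6056*I)
Q(C, g) = -5 (Q(C, g) = -(-1)*(-5) = -1*5 = -5)
(s + 5*18)*(-141 + Q(-8, -4)) = (I*sqrt(13) + 5*18)*(-141 - 5) = (I*sqrt(13) + 90)*(-146) = (90 + I*sqrt(13))*(-146) = -13140 - 146*I*sqrt(13)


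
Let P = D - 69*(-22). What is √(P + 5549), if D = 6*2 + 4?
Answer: 3*√787 ≈ 84.161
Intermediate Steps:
D = 16 (D = 12 + 4 = 16)
P = 1534 (P = 16 - 69*(-22) = 16 + 1518 = 1534)
√(P + 5549) = √(1534 + 5549) = √7083 = 3*√787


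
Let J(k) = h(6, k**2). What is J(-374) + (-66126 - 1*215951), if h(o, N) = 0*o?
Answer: -282077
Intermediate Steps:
h(o, N) = 0
J(k) = 0
J(-374) + (-66126 - 1*215951) = 0 + (-66126 - 1*215951) = 0 + (-66126 - 215951) = 0 - 282077 = -282077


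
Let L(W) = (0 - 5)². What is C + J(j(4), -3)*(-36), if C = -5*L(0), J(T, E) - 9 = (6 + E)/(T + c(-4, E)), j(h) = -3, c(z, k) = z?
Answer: -3035/7 ≈ -433.57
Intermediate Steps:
L(W) = 25 (L(W) = (-5)² = 25)
J(T, E) = 9 + (6 + E)/(-4 + T) (J(T, E) = 9 + (6 + E)/(T - 4) = 9 + (6 + E)/(-4 + T))
C = -125 (C = -5*25 = -125)
C + J(j(4), -3)*(-36) = -125 + ((-30 - 3 + 9*(-3))/(-4 - 3))*(-36) = -125 + ((-30 - 3 - 27)/(-7))*(-36) = -125 - ⅐*(-60)*(-36) = -125 + (60/7)*(-36) = -125 - 2160/7 = -3035/7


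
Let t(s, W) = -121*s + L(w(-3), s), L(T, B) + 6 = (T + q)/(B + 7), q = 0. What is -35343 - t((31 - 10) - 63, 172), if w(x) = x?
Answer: -1414668/35 ≈ -40419.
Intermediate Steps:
L(T, B) = -6 + T/(7 + B) (L(T, B) = -6 + (T + 0)/(B + 7) = -6 + T/(7 + B))
t(s, W) = -121*s + (-45 - 6*s)/(7 + s) (t(s, W) = -121*s + (-42 - 3 - 6*s)/(7 + s) = -121*s + (-45 - 6*s)/(7 + s))
-35343 - t((31 - 10) - 63, 172) = -35343 - (-45 - 853*((31 - 10) - 63) - 121*((31 - 10) - 63)**2)/(7 + ((31 - 10) - 63)) = -35343 - (-45 - 853*(21 - 63) - 121*(21 - 63)**2)/(7 + (21 - 63)) = -35343 - (-45 - 853*(-42) - 121*(-42)**2)/(7 - 42) = -35343 - (-45 + 35826 - 121*1764)/(-35) = -35343 - (-1)*(-45 + 35826 - 213444)/35 = -35343 - (-1)*(-177663)/35 = -35343 - 1*177663/35 = -35343 - 177663/35 = -1414668/35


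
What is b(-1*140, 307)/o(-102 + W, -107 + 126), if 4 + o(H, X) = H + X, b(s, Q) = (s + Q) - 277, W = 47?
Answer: 11/4 ≈ 2.7500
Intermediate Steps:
b(s, Q) = -277 + Q + s (b(s, Q) = (Q + s) - 277 = -277 + Q + s)
o(H, X) = -4 + H + X (o(H, X) = -4 + (H + X) = -4 + H + X)
b(-1*140, 307)/o(-102 + W, -107 + 126) = (-277 + 307 - 1*140)/(-4 + (-102 + 47) + (-107 + 126)) = (-277 + 307 - 140)/(-4 - 55 + 19) = -110/(-40) = -110*(-1/40) = 11/4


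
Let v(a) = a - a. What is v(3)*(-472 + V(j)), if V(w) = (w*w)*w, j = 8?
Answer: 0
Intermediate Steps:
v(a) = 0
V(w) = w³ (V(w) = w²*w = w³)
v(3)*(-472 + V(j)) = 0*(-472 + 8³) = 0*(-472 + 512) = 0*40 = 0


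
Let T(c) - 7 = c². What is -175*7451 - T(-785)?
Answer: -1920157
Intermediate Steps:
T(c) = 7 + c²
-175*7451 - T(-785) = -175*7451 - (7 + (-785)²) = -1303925 - (7 + 616225) = -1303925 - 1*616232 = -1303925 - 616232 = -1920157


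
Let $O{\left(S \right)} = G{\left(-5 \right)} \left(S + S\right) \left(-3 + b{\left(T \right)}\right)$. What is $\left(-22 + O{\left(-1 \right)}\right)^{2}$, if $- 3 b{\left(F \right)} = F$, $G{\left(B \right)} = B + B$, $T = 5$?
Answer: $\frac{119716}{9} \approx 13302.0$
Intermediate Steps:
$G{\left(B \right)} = 2 B$
$b{\left(F \right)} = - \frac{F}{3}$
$O{\left(S \right)} = \frac{280 S}{3}$ ($O{\left(S \right)} = 2 \left(-5\right) \left(S + S\right) \left(-3 - \frac{5}{3}\right) = - 10 \cdot 2 S \left(-3 - \frac{5}{3}\right) = - 20 S \left(- \frac{14}{3}\right) = \frac{280 S}{3}$)
$\left(-22 + O{\left(-1 \right)}\right)^{2} = \left(-22 + \frac{280}{3} \left(-1\right)\right)^{2} = \left(-22 - \frac{280}{3}\right)^{2} = \left(- \frac{346}{3}\right)^{2} = \frac{119716}{9}$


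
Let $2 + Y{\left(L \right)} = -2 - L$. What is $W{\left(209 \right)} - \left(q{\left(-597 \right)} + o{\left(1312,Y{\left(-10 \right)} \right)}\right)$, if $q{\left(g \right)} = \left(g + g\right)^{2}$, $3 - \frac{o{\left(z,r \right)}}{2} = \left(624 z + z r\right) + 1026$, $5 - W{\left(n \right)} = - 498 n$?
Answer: $333617$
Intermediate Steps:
$W{\left(n \right)} = 5 + 498 n$ ($W{\left(n \right)} = 5 - - 498 n = 5 + 498 n$)
$Y{\left(L \right)} = -4 - L$ ($Y{\left(L \right)} = -2 - \left(2 + L\right) = -4 - L$)
$o{\left(z,r \right)} = -2046 - 1248 z - 2 r z$ ($o{\left(z,r \right)} = 6 - 2 \left(\left(624 z + z r\right) + 1026\right) = 6 - 2 \left(\left(624 z + r z\right) + 1026\right) = 6 - 2 \left(1026 + 624 z + r z\right) = 6 - \left(2052 + 1248 z + 2 r z\right) = -2046 - 1248 z - 2 r z$)
$q{\left(g \right)} = 4 g^{2}$ ($q{\left(g \right)} = \left(2 g\right)^{2} = 4 g^{2}$)
$W{\left(209 \right)} - \left(q{\left(-597 \right)} + o{\left(1312,Y{\left(-10 \right)} \right)}\right) = \left(5 + 498 \cdot 209\right) - \left(4 \left(-597\right)^{2} - \left(1639422 + 2 \left(-4 - -10\right) 1312\right)\right) = \left(5 + 104082\right) - \left(4 \cdot 356409 - \left(1639422 + 2 \left(-4 + 10\right) 1312\right)\right) = 104087 - \left(1425636 - \left(1639422 + 15744\right)\right) = 104087 - \left(1425636 - 1655166\right) = 104087 - -229530 = 104087 + 229530 = 333617$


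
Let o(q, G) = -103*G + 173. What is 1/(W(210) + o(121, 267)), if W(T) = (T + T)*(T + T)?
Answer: 1/149072 ≈ 6.7082e-6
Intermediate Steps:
W(T) = 4*T² (W(T) = (2*T)*(2*T) = 4*T²)
o(q, G) = 173 - 103*G
1/(W(210) + o(121, 267)) = 1/(4*210² + (173 - 103*267)) = 1/(4*44100 + (173 - 27501)) = 1/(176400 - 27328) = 1/149072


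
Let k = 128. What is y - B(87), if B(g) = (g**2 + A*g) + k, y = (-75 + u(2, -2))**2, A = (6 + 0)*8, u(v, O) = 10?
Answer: -7648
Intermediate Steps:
A = 48 (A = 6*8 = 48)
y = 4225 (y = (-75 + 10)**2 = (-65)**2 = 4225)
B(g) = 128 + g**2 + 48*g (B(g) = (g**2 + 48*g) + 128 = 128 + g**2 + 48*g)
y - B(87) = 4225 - (128 + 87**2 + 48*87) = 4225 - (128 + 7569 + 4176) = 4225 - 1*11873 = 4225 - 11873 = -7648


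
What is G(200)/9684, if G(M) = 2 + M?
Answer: 101/4842 ≈ 0.020859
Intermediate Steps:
G(200)/9684 = (2 + 200)/9684 = 202*(1/9684) = 101/4842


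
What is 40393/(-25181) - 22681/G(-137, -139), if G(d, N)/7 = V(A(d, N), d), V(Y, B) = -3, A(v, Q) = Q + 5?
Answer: 570282008/528801 ≈ 1078.4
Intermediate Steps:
A(v, Q) = 5 + Q
G(d, N) = -21 (G(d, N) = 7*(-3) = -21)
40393/(-25181) - 22681/G(-137, -139) = 40393/(-25181) - 22681/(-21) = 40393*(-1/25181) - 22681*(-1/21) = -40393/25181 + 22681/21 = 570282008/528801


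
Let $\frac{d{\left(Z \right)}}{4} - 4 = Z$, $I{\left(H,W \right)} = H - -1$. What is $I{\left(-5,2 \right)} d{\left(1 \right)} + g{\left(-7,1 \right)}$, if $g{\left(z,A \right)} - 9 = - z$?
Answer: $-64$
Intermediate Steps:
$I{\left(H,W \right)} = 1 + H$ ($I{\left(H,W \right)} = H + 1 = 1 + H$)
$d{\left(Z \right)} = 16 + 4 Z$
$g{\left(z,A \right)} = 9 - z$
$I{\left(-5,2 \right)} d{\left(1 \right)} + g{\left(-7,1 \right)} = \left(1 - 5\right) \left(16 + 4 \cdot 1\right) + \left(9 - -7\right) = - 4 \left(16 + 4\right) + \left(9 + 7\right) = \left(-4\right) 20 + 16 = -80 + 16 = -64$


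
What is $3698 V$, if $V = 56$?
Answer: $207088$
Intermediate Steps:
$3698 V = 3698 \cdot 56 = 207088$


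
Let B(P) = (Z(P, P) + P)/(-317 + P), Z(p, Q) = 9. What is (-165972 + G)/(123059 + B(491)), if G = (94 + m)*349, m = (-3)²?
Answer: -11312175/10706383 ≈ -1.0566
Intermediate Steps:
m = 9
G = 35947 (G = (94 + 9)*349 = 103*349 = 35947)
B(P) = (9 + P)/(-317 + P)
(-165972 + G)/(123059 + B(491)) = (-165972 + 35947)/(123059 + (9 + 491)/(-317 + 491)) = -130025/(123059 + 500/174) = -130025/(123059 + (1/174)*500) = -130025/(123059 + 250/87) = -130025/10706383/87 = -130025*87/10706383 = -11312175/10706383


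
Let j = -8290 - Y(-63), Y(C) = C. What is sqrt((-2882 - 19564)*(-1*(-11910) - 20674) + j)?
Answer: sqrt(196708517) ≈ 14025.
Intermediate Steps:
j = -8227 (j = -8290 - 1*(-63) = -8290 + 63 = -8227)
sqrt((-2882 - 19564)*(-1*(-11910) - 20674) + j) = sqrt((-2882 - 19564)*(-1*(-11910) - 20674) - 8227) = sqrt(-22446*(11910 - 20674) - 8227) = sqrt(-22446*(-8764) - 8227) = sqrt(196716744 - 8227) = sqrt(196708517)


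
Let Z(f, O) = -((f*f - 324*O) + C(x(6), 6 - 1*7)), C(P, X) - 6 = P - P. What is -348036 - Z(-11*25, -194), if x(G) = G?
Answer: -209549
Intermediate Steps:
C(P, X) = 6 (C(P, X) = 6 + (P - P) = 6 + 0 = 6)
Z(f, O) = -6 - f² + 324*O (Z(f, O) = -((f*f - 324*O) + 6) = -((f² - 324*O) + 6) = -(6 + f² - 324*O) = -6 - f² + 324*O)
-348036 - Z(-11*25, -194) = -348036 - (-6 - (-11*25)² + 324*(-194)) = -348036 - (-6 - 1*(-275)² - 62856) = -348036 - (-6 - 1*75625 - 62856) = -348036 - (-6 - 75625 - 62856) = -348036 - 1*(-138487) = -348036 + 138487 = -209549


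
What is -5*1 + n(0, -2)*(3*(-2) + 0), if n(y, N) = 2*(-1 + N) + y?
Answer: 31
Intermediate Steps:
n(y, N) = -2 + y + 2*N (n(y, N) = (-2 + 2*N) + y = -2 + y + 2*N)
-5*1 + n(0, -2)*(3*(-2) + 0) = -5*1 + (-2 + 0 + 2*(-2))*(3*(-2) + 0) = -5 + (-2 + 0 - 4)*(-6 + 0) = -5 - 6*(-6) = -5 + 36 = 31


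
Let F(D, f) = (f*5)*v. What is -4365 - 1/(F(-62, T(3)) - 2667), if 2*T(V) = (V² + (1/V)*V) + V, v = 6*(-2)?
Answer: -13343804/3057 ≈ -4365.0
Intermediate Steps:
v = -12
T(V) = ½ + V/2 + V²/2 (T(V) = ((V² + (1/V)*V) + V)/2 = ((V² + V/V) + V)/2 = ((V² + 1) + V)/2 = ((1 + V²) + V)/2 = (1 + V + V²)/2 = ½ + V/2 + V²/2)
F(D, f) = -60*f (F(D, f) = (f*5)*(-12) = (5*f)*(-12) = -60*f)
-4365 - 1/(F(-62, T(3)) - 2667) = -4365 - 1/(-60*(½ + (½)*3 + (½)*3²) - 2667) = -4365 - 1/(-60*(½ + 3/2 + (½)*9) - 2667) = -4365 - 1/(-60*(½ + 3/2 + 9/2) - 2667) = -4365 - 1/(-60*13/2 - 2667) = -4365 - 1/(-390 - 2667) = -4365 - 1/(-3057) = -4365 - 1*(-1/3057) = -4365 + 1/3057 = -13343804/3057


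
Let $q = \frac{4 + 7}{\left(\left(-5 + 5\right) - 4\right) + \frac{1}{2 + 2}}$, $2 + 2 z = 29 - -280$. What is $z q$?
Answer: $- \frac{6754}{15} \approx -450.27$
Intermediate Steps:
$z = \frac{307}{2}$ ($z = -1 + \frac{29 - -280}{2} = -1 + \frac{29 + 280}{2} = -1 + \frac{1}{2} \cdot 309 = -1 + \frac{309}{2} = \frac{307}{2} \approx 153.5$)
$q = - \frac{44}{15}$ ($q = \frac{11}{\left(0 - 4\right) + \frac{1}{4}} = \frac{11}{-4 + \frac{1}{4}} = \frac{11}{- \frac{15}{4}} = 11 \left(- \frac{4}{15}\right) = - \frac{44}{15} \approx -2.9333$)
$z q = \frac{307}{2} \left(- \frac{44}{15}\right) = - \frac{6754}{15}$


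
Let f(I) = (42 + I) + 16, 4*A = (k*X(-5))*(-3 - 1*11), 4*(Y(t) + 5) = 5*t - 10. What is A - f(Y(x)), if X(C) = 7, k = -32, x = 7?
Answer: 2899/4 ≈ 724.75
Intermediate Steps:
Y(t) = -15/2 + 5*t/4 (Y(t) = -5 + (5*t - 10)/4 = -5 + (-10 + 5*t)/4 = -5 + (-5/2 + 5*t/4) = -15/2 + 5*t/4)
A = 784 (A = ((-32*7)*(-3 - 1*11))/4 = (-224*(-3 - 11))/4 = (-224*(-14))/4 = (¼)*3136 = 784)
f(I) = 58 + I
A - f(Y(x)) = 784 - (58 + (-15/2 + (5/4)*7)) = 784 - (58 + (-15/2 + 35/4)) = 784 - (58 + 5/4) = 784 - 1*237/4 = 784 - 237/4 = 2899/4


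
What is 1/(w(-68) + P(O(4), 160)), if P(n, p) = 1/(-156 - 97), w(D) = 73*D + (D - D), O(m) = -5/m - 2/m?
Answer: -253/1255893 ≈ -0.00020145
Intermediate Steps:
O(m) = -7/m
w(D) = 73*D (w(D) = 73*D + 0 = 73*D)
P(n, p) = -1/253 (P(n, p) = 1/(-253) = -1/253)
1/(w(-68) + P(O(4), 160)) = 1/(73*(-68) - 1/253) = 1/(-4964 - 1/253) = 1/(-1255893/253) = -253/1255893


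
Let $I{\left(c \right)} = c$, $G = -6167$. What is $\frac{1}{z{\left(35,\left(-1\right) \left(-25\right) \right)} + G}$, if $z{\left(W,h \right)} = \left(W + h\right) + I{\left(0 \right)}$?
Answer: $- \frac{1}{6107} \approx -0.00016375$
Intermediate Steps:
$z{\left(W,h \right)} = W + h$ ($z{\left(W,h \right)} = \left(W + h\right) + 0 = W + h$)
$\frac{1}{z{\left(35,\left(-1\right) \left(-25\right) \right)} + G} = \frac{1}{\left(35 - -25\right) - 6167} = \frac{1}{\left(35 + 25\right) - 6167} = \frac{1}{60 - 6167} = \frac{1}{-6107} = - \frac{1}{6107}$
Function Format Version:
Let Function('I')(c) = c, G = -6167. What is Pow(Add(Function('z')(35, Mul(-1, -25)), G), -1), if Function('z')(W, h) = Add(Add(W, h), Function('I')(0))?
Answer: Rational(-1, 6107) ≈ -0.00016375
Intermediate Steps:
Function('z')(W, h) = Add(W, h) (Function('z')(W, h) = Add(Add(W, h), 0) = Add(W, h))
Pow(Add(Function('z')(35, Mul(-1, -25)), G), -1) = Pow(Add(Add(35, Mul(-1, -25)), -6167), -1) = Pow(Add(Add(35, 25), -6167), -1) = Pow(Add(60, -6167), -1) = Pow(-6107, -1) = Rational(-1, 6107)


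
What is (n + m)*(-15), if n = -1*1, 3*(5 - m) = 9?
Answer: -15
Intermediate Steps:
m = 2 (m = 5 - 1/3*9 = 5 - 3 = 2)
n = -1
(n + m)*(-15) = (-1 + 2)*(-15) = 1*(-15) = -15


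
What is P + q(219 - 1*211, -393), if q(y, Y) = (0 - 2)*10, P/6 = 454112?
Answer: 2724652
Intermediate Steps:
P = 2724672 (P = 6*454112 = 2724672)
q(y, Y) = -20 (q(y, Y) = -2*10 = -20)
P + q(219 - 1*211, -393) = 2724672 - 20 = 2724652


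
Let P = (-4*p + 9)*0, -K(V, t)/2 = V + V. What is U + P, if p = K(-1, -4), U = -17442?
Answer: -17442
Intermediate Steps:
K(V, t) = -4*V (K(V, t) = -2*(V + V) = -4*V)
p = 4 (p = -4*(-1) = 4)
P = 0 (P = (-4*4 + 9)*0 = (-16 + 9)*0 = -7*0 = 0)
U + P = -17442 + 0 = -17442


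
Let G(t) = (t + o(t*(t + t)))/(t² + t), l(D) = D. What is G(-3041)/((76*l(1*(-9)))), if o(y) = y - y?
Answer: 1/2079360 ≈ 4.8092e-7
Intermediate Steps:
o(y) = 0
G(t) = t/(t + t²) (G(t) = (t + 0)/(t² + t) = t/(t + t²))
G(-3041)/((76*l(1*(-9)))) = 1/((1 - 3041)*((76*(1*(-9))))) = 1/((-3040)*((76*(-9)))) = -1/3040/(-684) = -1/3040*(-1/684) = 1/2079360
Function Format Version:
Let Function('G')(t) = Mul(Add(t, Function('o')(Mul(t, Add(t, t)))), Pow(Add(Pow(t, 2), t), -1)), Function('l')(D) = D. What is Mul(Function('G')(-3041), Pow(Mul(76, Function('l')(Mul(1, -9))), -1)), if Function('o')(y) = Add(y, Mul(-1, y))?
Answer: Rational(1, 2079360) ≈ 4.8092e-7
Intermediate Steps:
Function('o')(y) = 0
Function('G')(t) = Mul(t, Pow(Add(t, Pow(t, 2)), -1)) (Function('G')(t) = Mul(Add(t, 0), Pow(Add(Pow(t, 2), t), -1)) = Mul(t, Pow(Add(t, Pow(t, 2)), -1)))
Mul(Function('G')(-3041), Pow(Mul(76, Function('l')(Mul(1, -9))), -1)) = Mul(Pow(Add(1, -3041), -1), Pow(Mul(76, Mul(1, -9)), -1)) = Mul(Pow(-3040, -1), Pow(Mul(76, -9), -1)) = Mul(Rational(-1, 3040), Pow(-684, -1)) = Mul(Rational(-1, 3040), Rational(-1, 684)) = Rational(1, 2079360)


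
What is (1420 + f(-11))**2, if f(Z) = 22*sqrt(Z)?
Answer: 2011076 + 62480*I*sqrt(11) ≈ 2.0111e+6 + 2.0722e+5*I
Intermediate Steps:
(1420 + f(-11))**2 = (1420 + 22*sqrt(-11))**2 = (1420 + 22*(I*sqrt(11)))**2 = (1420 + 22*I*sqrt(11))**2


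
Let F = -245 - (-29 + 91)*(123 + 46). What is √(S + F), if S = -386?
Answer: 23*I*√21 ≈ 105.4*I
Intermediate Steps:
F = -10723 (F = -245 - 62*169 = -245 - 1*10478 = -245 - 10478 = -10723)
√(S + F) = √(-386 - 10723) = √(-11109) = 23*I*√21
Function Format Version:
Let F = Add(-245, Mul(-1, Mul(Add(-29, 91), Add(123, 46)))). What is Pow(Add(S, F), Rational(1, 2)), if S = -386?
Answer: Mul(23, I, Pow(21, Rational(1, 2))) ≈ Mul(105.40, I)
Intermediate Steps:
F = -10723 (F = Add(-245, Mul(-1, Mul(62, 169))) = Add(-245, Mul(-1, 10478)) = Add(-245, -10478) = -10723)
Pow(Add(S, F), Rational(1, 2)) = Pow(Add(-386, -10723), Rational(1, 2)) = Pow(-11109, Rational(1, 2)) = Mul(23, I, Pow(21, Rational(1, 2)))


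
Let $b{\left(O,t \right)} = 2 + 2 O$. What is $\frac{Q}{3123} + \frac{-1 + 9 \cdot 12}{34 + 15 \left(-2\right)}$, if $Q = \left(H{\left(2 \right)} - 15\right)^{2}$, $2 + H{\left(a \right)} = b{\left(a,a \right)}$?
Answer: $\frac{334645}{12492} \approx 26.789$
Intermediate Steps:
$H{\left(a \right)} = 2 a$ ($H{\left(a \right)} = -2 + \left(2 + 2 a\right) = 2 a$)
$Q = 121$ ($Q = \left(2 \cdot 2 - 15\right)^{2} = \left(4 - 15\right)^{2} = \left(-11\right)^{2} = 121$)
$\frac{Q}{3123} + \frac{-1 + 9 \cdot 12}{34 + 15 \left(-2\right)} = \frac{121}{3123} + \frac{-1 + 9 \cdot 12}{34 + 15 \left(-2\right)} = 121 \cdot \frac{1}{3123} + \frac{-1 + 108}{34 - 30} = \frac{121}{3123} + \frac{107}{4} = \frac{334645}{12492}$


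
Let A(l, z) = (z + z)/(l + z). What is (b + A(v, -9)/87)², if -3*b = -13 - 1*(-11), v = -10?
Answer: 1254400/2732409 ≈ 0.45908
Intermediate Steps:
A(l, z) = 2*z/(l + z) (A(l, z) = (2*z)/(l + z) = 2*z/(l + z))
b = ⅔ (b = -(-13 - 1*(-11))/3 = -(-13 + 11)/3 = -⅓*(-2) = ⅔ ≈ 0.66667)
(b + A(v, -9)/87)² = (⅔ + (2*(-9)/(-10 - 9))/87)² = (⅔ + (2*(-9)/(-19))*(1/87))² = (⅔ + (2*(-9)*(-1/19))*(1/87))² = (⅔ + (18/19)*(1/87))² = (⅔ + 6/551)² = (1120/1653)² = 1254400/2732409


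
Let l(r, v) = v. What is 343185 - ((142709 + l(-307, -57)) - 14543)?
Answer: 215076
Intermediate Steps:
343185 - ((142709 + l(-307, -57)) - 14543) = 343185 - ((142709 - 57) - 14543) = 343185 - (142652 - 14543) = 343185 - 1*128109 = 343185 - 128109 = 215076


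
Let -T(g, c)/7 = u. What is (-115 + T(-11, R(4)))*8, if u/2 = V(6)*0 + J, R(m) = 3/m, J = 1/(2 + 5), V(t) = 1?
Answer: -936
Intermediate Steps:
J = ⅐ (J = 1/7 = ⅐ ≈ 0.14286)
u = 2/7 (u = 2*(1*0 + ⅐) = 2*(0 + ⅐) = 2*(⅐) = 2/7 ≈ 0.28571)
T(g, c) = -2 (T(g, c) = -7*2/7 = -2)
(-115 + T(-11, R(4)))*8 = (-115 - 2)*8 = -117*8 = -936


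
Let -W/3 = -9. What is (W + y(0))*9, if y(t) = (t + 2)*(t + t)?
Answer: 243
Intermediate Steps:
W = 27 (W = -3*(-9) = 27)
y(t) = 2*t*(2 + t) (y(t) = (2 + t)*(2*t) = 2*t*(2 + t))
(W + y(0))*9 = (27 + 2*0*(2 + 0))*9 = (27 + 2*0*2)*9 = (27 + 0)*9 = 27*9 = 243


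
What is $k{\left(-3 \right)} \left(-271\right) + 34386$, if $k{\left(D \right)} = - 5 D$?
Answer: $30321$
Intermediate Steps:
$k{\left(-3 \right)} \left(-271\right) + 34386 = \left(-5\right) \left(-3\right) \left(-271\right) + 34386 = 15 \left(-271\right) + 34386 = -4065 + 34386 = 30321$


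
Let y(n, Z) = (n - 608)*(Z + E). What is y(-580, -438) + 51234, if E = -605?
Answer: 1290318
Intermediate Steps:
y(n, Z) = (-608 + n)*(-605 + Z) (y(n, Z) = (n - 608)*(Z - 605) = (-608 + n)*(-605 + Z))
y(-580, -438) + 51234 = (367840 - 608*(-438) - 605*(-580) - 438*(-580)) + 51234 = (367840 + 266304 + 350900 + 254040) + 51234 = 1239084 + 51234 = 1290318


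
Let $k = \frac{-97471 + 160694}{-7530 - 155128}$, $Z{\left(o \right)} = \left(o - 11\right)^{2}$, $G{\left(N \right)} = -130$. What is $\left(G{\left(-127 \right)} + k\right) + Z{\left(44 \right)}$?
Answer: $\frac{155925799}{162658} \approx 958.61$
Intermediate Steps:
$Z{\left(o \right)} = \left(-11 + o\right)^{2}$
$k = - \frac{63223}{162658}$ ($k = \frac{63223}{-162658} = 63223 \left(- \frac{1}{162658}\right) = - \frac{63223}{162658} \approx -0.38869$)
$\left(G{\left(-127 \right)} + k\right) + Z{\left(44 \right)} = \left(-130 - \frac{63223}{162658}\right) + \left(-11 + 44\right)^{2} = - \frac{21208763}{162658} + 33^{2} = - \frac{21208763}{162658} + 1089 = \frac{155925799}{162658}$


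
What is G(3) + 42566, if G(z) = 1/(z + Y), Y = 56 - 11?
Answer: 2043169/48 ≈ 42566.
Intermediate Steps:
Y = 45
G(z) = 1/(45 + z) (G(z) = 1/(z + 45) = 1/(45 + z))
G(3) + 42566 = 1/(45 + 3) + 42566 = 1/48 + 42566 = 2043169/48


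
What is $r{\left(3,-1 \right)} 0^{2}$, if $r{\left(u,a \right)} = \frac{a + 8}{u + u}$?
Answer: $0$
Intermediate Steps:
$r{\left(u,a \right)} = \frac{8 + a}{2 u}$
$r{\left(3,-1 \right)} 0^{2} = \frac{8 - 1}{2 \cdot 3} \cdot 0^{2} = \frac{1}{2} \cdot \frac{1}{3} \cdot 7 \cdot 0 = \frac{7}{6} \cdot 0 = 0$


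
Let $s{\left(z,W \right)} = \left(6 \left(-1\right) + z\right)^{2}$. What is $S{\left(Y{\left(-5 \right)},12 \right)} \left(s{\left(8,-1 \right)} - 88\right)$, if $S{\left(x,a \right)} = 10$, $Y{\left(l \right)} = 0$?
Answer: $-840$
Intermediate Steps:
$s{\left(z,W \right)} = \left(-6 + z\right)^{2}$
$S{\left(Y{\left(-5 \right)},12 \right)} \left(s{\left(8,-1 \right)} - 88\right) = 10 \left(\left(-6 + 8\right)^{2} - 88\right) = 10 \left(2^{2} - 88\right) = 10 \left(4 - 88\right) = 10 \left(-84\right) = -840$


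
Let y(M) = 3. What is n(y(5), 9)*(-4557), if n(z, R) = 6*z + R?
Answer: -123039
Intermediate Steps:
n(z, R) = R + 6*z
n(y(5), 9)*(-4557) = (9 + 6*3)*(-4557) = (9 + 18)*(-4557) = 27*(-4557) = -123039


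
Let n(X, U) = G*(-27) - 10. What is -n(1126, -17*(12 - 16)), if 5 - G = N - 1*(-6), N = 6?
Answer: -179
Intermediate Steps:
G = -7 (G = 5 - (6 - 1*(-6)) = 5 - (6 + 6) = 5 - 1*12 = 5 - 12 = -7)
n(X, U) = 179 (n(X, U) = -7*(-27) - 10 = 189 - 10 = 179)
-n(1126, -17*(12 - 16)) = -1*179 = -179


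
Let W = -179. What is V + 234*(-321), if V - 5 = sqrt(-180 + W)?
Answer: -75109 + I*sqrt(359) ≈ -75109.0 + 18.947*I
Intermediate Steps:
V = 5 + I*sqrt(359) (V = 5 + sqrt(-180 - 179) = 5 + sqrt(-359) = 5 + I*sqrt(359) ≈ 5.0 + 18.947*I)
V + 234*(-321) = (5 + I*sqrt(359)) + 234*(-321) = (5 + I*sqrt(359)) - 75114 = -75109 + I*sqrt(359)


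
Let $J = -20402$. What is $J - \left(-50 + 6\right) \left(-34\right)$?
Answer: $-21898$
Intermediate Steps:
$J - \left(-50 + 6\right) \left(-34\right) = -20402 - \left(-50 + 6\right) \left(-34\right) = -20402 - \left(-44\right) \left(-34\right) = -20402 - 1496 = -21898$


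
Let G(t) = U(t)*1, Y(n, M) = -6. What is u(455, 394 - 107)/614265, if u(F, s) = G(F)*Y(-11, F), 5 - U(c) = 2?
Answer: -6/204755 ≈ -2.9303e-5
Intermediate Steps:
U(c) = 3 (U(c) = 5 - 1*2 = 5 - 2 = 3)
G(t) = 3 (G(t) = 3*1 = 3)
u(F, s) = -18 (u(F, s) = 3*(-6) = -18)
u(455, 394 - 107)/614265 = -18/614265 = -18*1/614265 = -6/204755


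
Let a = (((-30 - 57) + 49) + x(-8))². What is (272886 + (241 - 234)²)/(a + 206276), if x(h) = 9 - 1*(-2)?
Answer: 2873/2179 ≈ 1.3185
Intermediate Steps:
x(h) = 11 (x(h) = 9 + 2 = 11)
a = 729 (a = (((-30 - 57) + 49) + 11)² = ((-87 + 49) + 11)² = (-38 + 11)² = (-27)² = 729)
(272886 + (241 - 234)²)/(a + 206276) = (272886 + (241 - 234)²)/(729 + 206276) = (272886 + 7²)/207005 = (272886 + 49)*(1/207005) = 272935*(1/207005) = 2873/2179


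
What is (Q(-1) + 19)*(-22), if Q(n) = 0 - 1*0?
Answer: -418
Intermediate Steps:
Q(n) = 0 (Q(n) = 0 + 0 = 0)
(Q(-1) + 19)*(-22) = (0 + 19)*(-22) = 19*(-22) = -418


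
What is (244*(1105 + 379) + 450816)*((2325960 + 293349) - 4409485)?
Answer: -1455255552512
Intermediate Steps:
(244*(1105 + 379) + 450816)*((2325960 + 293349) - 4409485) = (244*1484 + 450816)*(2619309 - 4409485) = (362096 + 450816)*(-1790176) = 812912*(-1790176) = -1455255552512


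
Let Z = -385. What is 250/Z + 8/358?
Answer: -8642/13783 ≈ -0.62700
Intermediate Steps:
250/Z + 8/358 = 250/(-385) + 8/358 = 250*(-1/385) + 8*(1/358) = -50/77 + 4/179 = -8642/13783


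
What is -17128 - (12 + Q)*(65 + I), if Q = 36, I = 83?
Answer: -24232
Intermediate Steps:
-17128 - (12 + Q)*(65 + I) = -17128 - (12 + 36)*(65 + 83) = -17128 - 48*148 = -17128 - 1*7104 = -17128 - 7104 = -24232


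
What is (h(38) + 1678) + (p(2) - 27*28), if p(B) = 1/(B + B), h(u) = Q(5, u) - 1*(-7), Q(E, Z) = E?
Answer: 3737/4 ≈ 934.25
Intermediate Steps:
h(u) = 12 (h(u) = 5 - 1*(-7) = 5 + 7 = 12)
p(B) = 1/(2*B)
(h(38) + 1678) + (p(2) - 27*28) = (12 + 1678) + ((½)/2 - 27*28) = 1690 + ((½)*(½) - 756) = 1690 + (¼ - 756) = 1690 - 3023/4 = 3737/4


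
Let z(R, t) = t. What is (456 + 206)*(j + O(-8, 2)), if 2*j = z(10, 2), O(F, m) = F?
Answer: -4634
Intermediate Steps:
j = 1 (j = (1/2)*2 = 1)
(456 + 206)*(j + O(-8, 2)) = (456 + 206)*(1 - 8) = 662*(-7) = -4634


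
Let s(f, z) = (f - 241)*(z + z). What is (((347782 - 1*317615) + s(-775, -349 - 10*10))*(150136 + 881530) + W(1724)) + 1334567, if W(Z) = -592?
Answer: 972382647285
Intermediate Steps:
s(f, z) = 2*z*(-241 + f) (s(f, z) = (-241 + f)*(2*z) = 2*z*(-241 + f))
(((347782 - 1*317615) + s(-775, -349 - 10*10))*(150136 + 881530) + W(1724)) + 1334567 = (((347782 - 1*317615) + 2*(-349 - 10*10)*(-241 - 775))*(150136 + 881530) - 592) + 1334567 = (((347782 - 317615) + 2*(-349 - 100)*(-1016))*1031666 - 592) + 1334567 = ((30167 + 2*(-449)*(-1016))*1031666 - 592) + 1334567 = ((30167 + 912368)*1031666 - 592) + 1334567 = (942535*1031666 - 592) + 1334567 = (972381313310 - 592) + 1334567 = 972381312718 + 1334567 = 972382647285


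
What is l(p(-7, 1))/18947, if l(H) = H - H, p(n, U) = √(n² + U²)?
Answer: 0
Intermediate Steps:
p(n, U) = √(U² + n²)
l(H) = 0
l(p(-7, 1))/18947 = 0/18947 = 0*(1/18947) = 0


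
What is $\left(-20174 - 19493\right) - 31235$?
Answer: $-70902$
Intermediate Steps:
$\left(-20174 - 19493\right) - 31235 = -39667 - 31235 = -70902$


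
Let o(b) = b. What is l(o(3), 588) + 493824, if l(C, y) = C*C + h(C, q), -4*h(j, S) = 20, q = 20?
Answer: 493828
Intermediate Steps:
h(j, S) = -5 (h(j, S) = -1/4*20 = -5)
l(C, y) = -5 + C**2 (l(C, y) = C*C - 5 = C**2 - 5 = -5 + C**2)
l(o(3), 588) + 493824 = (-5 + 3**2) + 493824 = (-5 + 9) + 493824 = 4 + 493824 = 493828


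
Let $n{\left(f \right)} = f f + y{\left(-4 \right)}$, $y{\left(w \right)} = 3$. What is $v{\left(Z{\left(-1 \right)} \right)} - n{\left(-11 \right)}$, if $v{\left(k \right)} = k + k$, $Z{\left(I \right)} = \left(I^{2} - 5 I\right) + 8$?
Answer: $-96$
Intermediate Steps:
$Z{\left(I \right)} = 8 + I^{2} - 5 I$
$v{\left(k \right)} = 2 k$
$n{\left(f \right)} = 3 + f^{2}$ ($n{\left(f \right)} = f f + 3 = f^{2} + 3 = 3 + f^{2}$)
$v{\left(Z{\left(-1 \right)} \right)} - n{\left(-11 \right)} = 2 \left(8 + \left(-1\right)^{2} - -5\right) - \left(3 + \left(-11\right)^{2}\right) = 2 \left(8 + 1 + 5\right) - \left(3 + 121\right) = 2 \cdot 14 - 124 = 28 - 124 = -96$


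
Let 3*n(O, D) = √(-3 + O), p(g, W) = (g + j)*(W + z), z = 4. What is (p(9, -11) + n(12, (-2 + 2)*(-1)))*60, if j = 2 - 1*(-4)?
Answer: -6240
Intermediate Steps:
j = 6 (j = 2 + 4 = 6)
p(g, W) = (4 + W)*(6 + g) (p(g, W) = (g + 6)*(W + 4) = (6 + g)*(4 + W) = (4 + W)*(6 + g))
n(O, D) = √(-3 + O)/3
(p(9, -11) + n(12, (-2 + 2)*(-1)))*60 = ((24 + 4*9 + 6*(-11) - 11*9) + √(-3 + 12)/3)*60 = ((24 + 36 - 66 - 99) + √9/3)*60 = (-105 + (⅓)*3)*60 = (-105 + 1)*60 = -104*60 = -6240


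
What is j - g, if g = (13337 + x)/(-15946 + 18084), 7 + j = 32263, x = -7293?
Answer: 34478642/1069 ≈ 32253.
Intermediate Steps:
j = 32256 (j = -7 + 32263 = 32256)
g = 3022/1069 (g = (13337 - 7293)/(-15946 + 18084) = 6044/2138 = 6044*(1/2138) = 3022/1069 ≈ 2.8269)
j - g = 32256 - 1*3022/1069 = 32256 - 3022/1069 = 34478642/1069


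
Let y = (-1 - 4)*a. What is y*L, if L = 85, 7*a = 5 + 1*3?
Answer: -3400/7 ≈ -485.71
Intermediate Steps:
a = 8/7 (a = (5 + 1*3)/7 = (5 + 3)/7 = (⅐)*8 = 8/7 ≈ 1.1429)
y = -40/7 (y = (-1 - 4)*(8/7) = -5*8/7 = -40/7 ≈ -5.7143)
y*L = -40/7*85 = -3400/7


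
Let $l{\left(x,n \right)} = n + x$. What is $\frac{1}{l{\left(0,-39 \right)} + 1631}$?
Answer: $\frac{1}{1592} \approx 0.00062814$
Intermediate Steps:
$\frac{1}{l{\left(0,-39 \right)} + 1631} = \frac{1}{\left(-39 + 0\right) + 1631} = \frac{1}{-39 + 1631} = \frac{1}{1592}$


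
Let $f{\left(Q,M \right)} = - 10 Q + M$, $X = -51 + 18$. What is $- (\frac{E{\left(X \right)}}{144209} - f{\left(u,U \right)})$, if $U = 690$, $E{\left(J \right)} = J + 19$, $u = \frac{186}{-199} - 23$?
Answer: $\frac{26670015246}{28697591} \approx 929.35$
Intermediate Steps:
$X = -33$
$u = - \frac{4763}{199}$ ($u = 186 \left(- \frac{1}{199}\right) - 23 = - \frac{186}{199} - 23 = - \frac{4763}{199} \approx -23.935$)
$E{\left(J \right)} = 19 + J$
$f{\left(Q,M \right)} = M - 10 Q$
$- (\frac{E{\left(X \right)}}{144209} - f{\left(u,U \right)}) = - (\frac{19 - 33}{144209} - \left(690 - - \frac{47630}{199}\right)) = - (\left(-14\right) \frac{1}{144209} - \left(690 + \frac{47630}{199}\right)) = - (- \frac{14}{144209} - \frac{184940}{199}) = \left(-1\right) \left(- \frac{26670015246}{28697591}\right) = \frac{26670015246}{28697591}$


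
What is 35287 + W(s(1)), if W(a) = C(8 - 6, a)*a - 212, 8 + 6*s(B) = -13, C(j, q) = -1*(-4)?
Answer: 35061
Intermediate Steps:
C(j, q) = 4
s(B) = -7/2 (s(B) = -4/3 + (1/6)*(-13) = -4/3 - 13/6 = -7/2)
W(a) = -212 + 4*a (W(a) = 4*a - 212 = -212 + 4*a)
35287 + W(s(1)) = 35287 + (-212 + 4*(-7/2)) = 35287 + (-212 - 14) = 35287 - 226 = 35061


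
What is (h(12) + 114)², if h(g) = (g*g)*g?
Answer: 3392964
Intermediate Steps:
h(g) = g³ (h(g) = g²*g = g³)
(h(12) + 114)² = (12³ + 114)² = (1728 + 114)² = 1842² = 3392964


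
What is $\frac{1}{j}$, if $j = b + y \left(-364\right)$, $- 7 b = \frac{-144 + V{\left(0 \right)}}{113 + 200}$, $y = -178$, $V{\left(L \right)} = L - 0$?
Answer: $\frac{2191}{141959416} \approx 1.5434 \cdot 10^{-5}$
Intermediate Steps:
$V{\left(L \right)} = L$ ($V{\left(L \right)} = L + 0 = L$)
$b = \frac{144}{2191}$ ($b = - \frac{\left(-144 + 0\right) \frac{1}{113 + 200}}{7} = - \frac{\left(-144\right) \frac{1}{313}}{7} = \left(- \frac{1}{7}\right) \left(- \frac{144}{313}\right) = \frac{144}{2191} \approx 0.065723$)
$j = \frac{141959416}{2191}$ ($j = \frac{144}{2191} - -64792 = \frac{144}{2191} + 64792 = \frac{141959416}{2191} \approx 64792.0$)
$\frac{1}{j} = \frac{1}{\frac{141959416}{2191}} = \frac{2191}{141959416}$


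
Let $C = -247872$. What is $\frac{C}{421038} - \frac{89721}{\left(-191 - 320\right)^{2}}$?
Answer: $- \frac{17083422485}{18323643933} \approx -0.93232$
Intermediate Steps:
$\frac{C}{421038} - \frac{89721}{\left(-191 - 320\right)^{2}} = - \frac{247872}{421038} - \frac{89721}{\left(-191 - 320\right)^{2}} = \left(-247872\right) \frac{1}{421038} - \frac{89721}{\left(-511\right)^{2}} = - \frac{41312}{70173} - \frac{89721}{261121} = - \frac{17083422485}{18323643933}$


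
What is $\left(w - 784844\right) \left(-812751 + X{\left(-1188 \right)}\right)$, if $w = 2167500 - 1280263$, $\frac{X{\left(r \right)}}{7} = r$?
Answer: $-84071513331$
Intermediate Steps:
$X{\left(r \right)} = 7 r$
$w = 887237$
$\left(w - 784844\right) \left(-812751 + X{\left(-1188 \right)}\right) = \left(887237 - 784844\right) \left(-812751 + 7 \left(-1188\right)\right) = 102393 \left(-812751 - 8316\right) = 102393 \left(-821067\right) = -84071513331$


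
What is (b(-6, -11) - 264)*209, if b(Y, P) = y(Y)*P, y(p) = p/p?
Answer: -57475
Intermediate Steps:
y(p) = 1
b(Y, P) = P (b(Y, P) = 1*P = P)
(b(-6, -11) - 264)*209 = (-11 - 264)*209 = -275*209 = -57475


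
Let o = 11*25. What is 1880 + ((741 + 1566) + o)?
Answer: 4462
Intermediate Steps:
o = 275
1880 + ((741 + 1566) + o) = 1880 + ((741 + 1566) + 275) = 1880 + (2307 + 275) = 1880 + 2582 = 4462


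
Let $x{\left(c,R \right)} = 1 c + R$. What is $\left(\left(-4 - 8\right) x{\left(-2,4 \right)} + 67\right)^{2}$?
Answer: $1849$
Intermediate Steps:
$x{\left(c,R \right)} = R + c$ ($x{\left(c,R \right)} = c + R = R + c$)
$\left(\left(-4 - 8\right) x{\left(-2,4 \right)} + 67\right)^{2} = \left(\left(-4 - 8\right) \left(4 - 2\right) + 67\right)^{2} = \left(\left(-12\right) 2 + 67\right)^{2} = \left(-24 + 67\right)^{2} = 43^{2} = 1849$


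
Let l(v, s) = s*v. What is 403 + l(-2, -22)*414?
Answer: 18619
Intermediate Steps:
403 + l(-2, -22)*414 = 403 - 22*(-2)*414 = 403 + 44*414 = 403 + 18216 = 18619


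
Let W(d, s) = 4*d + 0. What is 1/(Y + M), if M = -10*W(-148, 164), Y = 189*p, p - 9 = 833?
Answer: 1/165058 ≈ 6.0585e-6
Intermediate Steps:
p = 842 (p = 9 + 833 = 842)
Y = 159138 (Y = 189*842 = 159138)
W(d, s) = 4*d
M = 5920 (M = -40*(-148) = -10*(-592) = 5920)
1/(Y + M) = 1/(159138 + 5920) = 1/165058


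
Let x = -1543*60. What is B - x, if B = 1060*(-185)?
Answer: -103520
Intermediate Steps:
B = -196100
x = -92580
B - x = -196100 - 1*(-92580) = -196100 + 92580 = -103520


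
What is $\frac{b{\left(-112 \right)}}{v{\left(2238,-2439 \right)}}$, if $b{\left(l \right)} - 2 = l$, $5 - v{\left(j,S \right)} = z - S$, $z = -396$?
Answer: $\frac{55}{1019} \approx 0.053975$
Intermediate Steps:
$v{\left(j,S \right)} = 401 + S$ ($v{\left(j,S \right)} = 5 - \left(-396 - S\right) = 5 + \left(396 + S\right) = 401 + S$)
$b{\left(l \right)} = 2 + l$
$\frac{b{\left(-112 \right)}}{v{\left(2238,-2439 \right)}} = \frac{2 - 112}{401 - 2439} = - \frac{110}{-2038} = \left(-110\right) \left(- \frac{1}{2038}\right) = \frac{55}{1019}$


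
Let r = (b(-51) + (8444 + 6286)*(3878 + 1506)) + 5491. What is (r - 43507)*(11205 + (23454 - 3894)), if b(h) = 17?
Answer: 2438689895565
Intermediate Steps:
r = 79311828 (r = (17 + (8444 + 6286)*(3878 + 1506)) + 5491 = (17 + 14730*5384) + 5491 = (17 + 79306320) + 5491 = 79306337 + 5491 = 79311828)
(r - 43507)*(11205 + (23454 - 3894)) = (79311828 - 43507)*(11205 + (23454 - 3894)) = 79268321*(11205 + 19560) = 79268321*30765 = 2438689895565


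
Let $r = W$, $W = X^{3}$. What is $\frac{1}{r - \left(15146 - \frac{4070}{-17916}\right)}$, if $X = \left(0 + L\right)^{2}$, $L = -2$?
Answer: $- \frac{8958}{135106591} \approx -6.6303 \cdot 10^{-5}$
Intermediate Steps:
$X = 4$ ($X = \left(0 - 2\right)^{2} = \left(-2\right)^{2} = 4$)
$W = 64$ ($W = 4^{3} = 64$)
$r = 64$
$\frac{1}{r - \left(15146 - \frac{4070}{-17916}\right)} = \frac{1}{64 - \left(15146 - \frac{4070}{-17916}\right)} = \frac{1}{64 + \left(-15146 + 4070 \left(- \frac{1}{17916}\right)\right)} = \frac{1}{64 - \frac{135679903}{8958}} = \frac{1}{- \frac{135106591}{8958}} = - \frac{8958}{135106591}$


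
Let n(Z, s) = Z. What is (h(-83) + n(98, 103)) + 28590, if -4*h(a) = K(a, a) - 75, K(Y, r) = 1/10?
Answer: 1148269/40 ≈ 28707.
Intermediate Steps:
K(Y, r) = ⅒
h(a) = 749/40 (h(a) = -(⅒ - 75)/4 = -¼*(-749/10) = 749/40)
(h(-83) + n(98, 103)) + 28590 = (749/40 + 98) + 28590 = 4669/40 + 28590 = 1148269/40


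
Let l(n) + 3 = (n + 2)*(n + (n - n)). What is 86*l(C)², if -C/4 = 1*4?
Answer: 4200326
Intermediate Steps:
C = -16 (C = -4*4 = -16)
l(n) = -3 + n*(2 + n) (l(n) = -3 + (n + 2)*(n + (n - n)) = -3 + (2 + n)*(n + 0) = -3 + (2 + n)*n = -3 + n*(2 + n))
86*l(C)² = 86*(-3 + (-16)² + 2*(-16))² = 86*(-3 + 256 - 32)² = 86*221² = 86*48841 = 4200326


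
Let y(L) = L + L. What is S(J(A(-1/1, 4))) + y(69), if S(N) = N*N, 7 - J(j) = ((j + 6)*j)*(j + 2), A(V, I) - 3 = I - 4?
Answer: 16522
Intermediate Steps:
y(L) = 2*L
A(V, I) = -1 + I (A(V, I) = 3 + (I - 4) = 3 + (-4 + I) = -1 + I)
J(j) = 7 - j*(2 + j)*(6 + j) (J(j) = 7 - (j + 6)*j*(j + 2) = 7 - (6 + j)*j*(2 + j) = 7 - j*(6 + j)*(2 + j) = 7 - j*(2 + j)*(6 + j))
S(N) = N²
S(J(A(-1/1, 4))) + y(69) = (7 - (-1 + 4)³ - 12*(-1 + 4) - 8*(-1 + 4)²)² + 2*69 = (7 - 1*3³ - 12*3 - 8*3²)² + 138 = (7 - 1*27 - 36 - 8*9)² + 138 = (7 - 27 - 36 - 72)² + 138 = (-128)² + 138 = 16384 + 138 = 16522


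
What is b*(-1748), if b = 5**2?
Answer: -43700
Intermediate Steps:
b = 25
b*(-1748) = 25*(-1748) = -43700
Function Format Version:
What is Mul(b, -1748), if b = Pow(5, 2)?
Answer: -43700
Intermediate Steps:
b = 25
Mul(b, -1748) = Mul(25, -1748) = -43700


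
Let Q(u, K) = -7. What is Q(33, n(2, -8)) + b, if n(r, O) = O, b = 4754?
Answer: 4747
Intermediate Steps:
Q(33, n(2, -8)) + b = -7 + 4754 = 4747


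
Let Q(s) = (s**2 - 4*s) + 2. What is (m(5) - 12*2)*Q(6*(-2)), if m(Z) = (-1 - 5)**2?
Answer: 2328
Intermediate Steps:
m(Z) = 36 (m(Z) = (-6)**2 = 36)
Q(s) = 2 + s**2 - 4*s
(m(5) - 12*2)*Q(6*(-2)) = (36 - 12*2)*(2 + (6*(-2))**2 - 24*(-2)) = (36 - 24)*(2 + (-12)**2 - 4*(-12)) = 12*(2 + 144 + 48) = 12*194 = 2328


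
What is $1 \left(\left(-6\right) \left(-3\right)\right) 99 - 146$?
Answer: $1636$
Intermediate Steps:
$1 \left(\left(-6\right) \left(-3\right)\right) 99 - 146 = 1 \cdot 18 \cdot 99 - 146 = 18 \cdot 99 - 146 = 1782 - 146 = 1636$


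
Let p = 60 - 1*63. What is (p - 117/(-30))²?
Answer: 81/100 ≈ 0.81000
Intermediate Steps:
p = -3 (p = 60 - 63 = -3)
(p - 117/(-30))² = (-3 - 117/(-30))² = (-3 - 117*(-1/30))² = (-3 + 39/10)² = (9/10)² = 81/100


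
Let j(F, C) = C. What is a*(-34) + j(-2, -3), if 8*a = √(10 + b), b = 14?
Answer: -3 - 17*√6/2 ≈ -23.821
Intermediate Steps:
a = √6/4 (a = √(10 + 14)/8 = √24/8 = (2*√6)/8 = √6/4 ≈ 0.61237)
a*(-34) + j(-2, -3) = (√6/4)*(-34) - 3 = -17*√6/2 - 3 = -3 - 17*√6/2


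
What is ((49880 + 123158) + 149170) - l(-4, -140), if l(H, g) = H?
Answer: 322212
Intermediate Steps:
((49880 + 123158) + 149170) - l(-4, -140) = ((49880 + 123158) + 149170) - 1*(-4) = (173038 + 149170) + 4 = 322208 + 4 = 322212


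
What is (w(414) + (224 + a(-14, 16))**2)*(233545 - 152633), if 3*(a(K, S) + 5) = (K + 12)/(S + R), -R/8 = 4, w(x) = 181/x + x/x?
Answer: 3214472780519/828 ≈ 3.8822e+9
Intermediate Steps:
w(x) = 1 + 181/x (w(x) = 181/x + 1 = 1 + 181/x)
R = -32 (R = -8*4 = -32)
a(K, S) = -5 + (12 + K)/(3*(-32 + S)) (a(K, S) = -5 + ((K + 12)/(S - 32))/3 = -5 + ((12 + K)/(-32 + S))/3 = -5 + (12 + K)/(3*(-32 + S)))
(w(414) + (224 + a(-14, 16))**2)*(233545 - 152633) = ((181 + 414)/414 + (224 + (492 - 14 - 15*16)/(3*(-32 + 16)))**2)*(233545 - 152633) = ((1/414)*595 + (224 + (1/3)*(492 - 14 - 240)/(-16))**2)*80912 = (595/414 + (224 + (1/3)*(-1/16)*238)**2)*80912 = (595/414 + (224 - 119/24)**2)*80912 = (595/414 + (5257/24)**2)*80912 = (595/414 + 27636049/576)*80912 = (635648167/13248)*80912 = 3214472780519/828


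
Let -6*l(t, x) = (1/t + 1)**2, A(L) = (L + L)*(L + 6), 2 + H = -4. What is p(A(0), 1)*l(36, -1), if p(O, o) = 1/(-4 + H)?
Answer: 1369/77760 ≈ 0.017605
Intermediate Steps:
H = -6 (H = -2 - 4 = -6)
A(L) = 2*L*(6 + L) (A(L) = (2*L)*(6 + L) = 2*L*(6 + L))
p(O, o) = -1/10 (p(O, o) = 1/(-4 - 6) = 1/(-10) = -1/10)
l(t, x) = -(1 + 1/t)**2/6 (l(t, x) = -(1/t + 1)**2/6 = -(1 + 1/t)**2/6)
p(A(0), 1)*l(36, -1) = -(-1)*(1 + 36)**2/(60*36**2) = -(-1)*37**2/(60*1296) = -(-1)*1369/(60*1296) = -1/10*(-1369/7776) = 1369/77760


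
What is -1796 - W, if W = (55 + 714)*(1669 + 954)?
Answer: -2018883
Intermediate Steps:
W = 2017087 (W = 769*2623 = 2017087)
-1796 - W = -1796 - 1*2017087 = -1796 - 2017087 = -2018883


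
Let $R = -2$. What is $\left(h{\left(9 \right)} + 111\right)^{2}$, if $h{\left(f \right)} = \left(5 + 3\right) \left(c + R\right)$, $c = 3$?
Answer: $14161$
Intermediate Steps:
$h{\left(f \right)} = 8$ ($h{\left(f \right)} = \left(5 + 3\right) \left(3 - 2\right) = 8 \cdot 1 = 8$)
$\left(h{\left(9 \right)} + 111\right)^{2} = \left(8 + 111\right)^{2} = 119^{2} = 14161$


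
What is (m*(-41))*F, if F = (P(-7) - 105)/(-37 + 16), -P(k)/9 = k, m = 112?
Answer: -9184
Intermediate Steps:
P(k) = -9*k
F = 2 (F = (-9*(-7) - 105)/(-37 + 16) = (63 - 105)/(-21) = -42*(-1/21) = 2)
(m*(-41))*F = (112*(-41))*2 = -4592*2 = -9184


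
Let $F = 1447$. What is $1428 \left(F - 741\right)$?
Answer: $1008168$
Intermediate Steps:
$1428 \left(F - 741\right) = 1428 \left(1447 - 741\right) = 1428 \cdot 706 = 1008168$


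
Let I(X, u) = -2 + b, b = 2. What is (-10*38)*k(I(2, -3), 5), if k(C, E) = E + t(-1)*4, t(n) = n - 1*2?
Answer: 2660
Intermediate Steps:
I(X, u) = 0 (I(X, u) = -2 + 2 = 0)
t(n) = -2 + n (t(n) = n - 2 = -2 + n)
k(C, E) = -12 + E (k(C, E) = E + (-2 - 1)*4 = E - 3*4 = E - 12 = -12 + E)
(-10*38)*k(I(2, -3), 5) = (-10*38)*(-12 + 5) = -380*(-7) = 2660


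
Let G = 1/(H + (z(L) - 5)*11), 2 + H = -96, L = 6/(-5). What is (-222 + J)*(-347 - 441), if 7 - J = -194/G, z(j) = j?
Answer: 127883732/5 ≈ 2.5577e+7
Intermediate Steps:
L = -6/5 (L = 6*(-⅕) = -6/5 ≈ -1.2000)
H = -98 (H = -2 - 96 = -98)
G = -5/831 (G = 1/(-98 + (-6/5 - 5)*11) = 1/(-98 - 31/5*11) = 1/(-98 - 341/5) = 1/(-831/5) = -5/831 ≈ -0.0060169)
J = -161179/5 (J = 7 - (-194)/(-5/831) = 7 - (-194)*(-831)/5 = 7 - 1*161214/5 = 7 - 161214/5 = -161179/5 ≈ -32236.)
(-222 + J)*(-347 - 441) = (-222 - 161179/5)*(-347 - 441) = -162289/5*(-788) = 127883732/5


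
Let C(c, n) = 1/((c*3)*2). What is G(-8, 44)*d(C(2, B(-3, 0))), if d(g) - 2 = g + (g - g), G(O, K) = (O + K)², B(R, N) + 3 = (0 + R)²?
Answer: 2700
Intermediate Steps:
B(R, N) = -3 + R² (B(R, N) = -3 + (0 + R)² = -3 + R²)
C(c, n) = 1/(6*c) (C(c, n) = 1/((3*c)*2) = 1/(6*c))
G(O, K) = (K + O)²
d(g) = 2 + g (d(g) = 2 + (g + (g - g)) = 2 + (g + 0) = 2 + g)
G(-8, 44)*d(C(2, B(-3, 0))) = (44 - 8)²*(2 + (⅙)/2) = 36²*(2 + (⅙)*(½)) = 1296*(2 + 1/12) = 1296*(25/12) = 2700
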